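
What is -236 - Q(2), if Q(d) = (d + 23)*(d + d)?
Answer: -336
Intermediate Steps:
Q(d) = 2*d*(23 + d) (Q(d) = (23 + d)*(2*d) = 2*d*(23 + d))
-236 - Q(2) = -236 - 2*2*(23 + 2) = -236 - 2*2*25 = -236 - 1*100 = -236 - 100 = -336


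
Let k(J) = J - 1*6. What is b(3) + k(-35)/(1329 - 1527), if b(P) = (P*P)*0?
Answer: 41/198 ≈ 0.20707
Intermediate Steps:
k(J) = -6 + J (k(J) = J - 6 = -6 + J)
b(P) = 0 (b(P) = P²*0 = 0)
b(3) + k(-35)/(1329 - 1527) = 0 + (-6 - 35)/(1329 - 1527) = 0 - 41/(-198) = 0 - 1/198*(-41) = 0 + 41/198 = 41/198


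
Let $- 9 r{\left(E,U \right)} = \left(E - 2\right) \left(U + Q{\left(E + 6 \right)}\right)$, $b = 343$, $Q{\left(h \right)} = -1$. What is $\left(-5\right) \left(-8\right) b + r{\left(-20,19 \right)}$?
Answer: $13764$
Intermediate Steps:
$r{\left(E,U \right)} = - \frac{\left(-1 + U\right) \left(-2 + E\right)}{9}$ ($r{\left(E,U \right)} = - \frac{\left(E - 2\right) \left(U - 1\right)}{9} = - \frac{\left(-2 + E\right) \left(-1 + U\right)}{9} = - \frac{\left(-1 + U\right) \left(-2 + E\right)}{9}$)
$\left(-5\right) \left(-8\right) b + r{\left(-20,19 \right)} = \left(-5\right) \left(-8\right) 343 + \left(- \frac{2}{9} + \frac{1}{9} \left(-20\right) + \frac{2}{9} \cdot 19 - \left(- \frac{20}{9}\right) 19\right) = 40 \cdot 343 + \left(- \frac{2}{9} - \frac{20}{9} + \frac{38}{9} + \frac{380}{9}\right) = 13720 + 44 = 13764$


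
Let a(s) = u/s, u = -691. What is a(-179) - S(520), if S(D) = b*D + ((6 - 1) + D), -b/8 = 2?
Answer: 1395996/179 ≈ 7798.9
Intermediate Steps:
b = -16 (b = -8*2 = -16)
S(D) = 5 - 15*D (S(D) = -16*D + ((6 - 1) + D) = -16*D + (5 + D) = 5 - 15*D)
a(s) = -691/s
a(-179) - S(520) = -691/(-179) - (5 - 15*520) = -691*(-1/179) - (5 - 7800) = 691/179 - 1*(-7795) = 691/179 + 7795 = 1395996/179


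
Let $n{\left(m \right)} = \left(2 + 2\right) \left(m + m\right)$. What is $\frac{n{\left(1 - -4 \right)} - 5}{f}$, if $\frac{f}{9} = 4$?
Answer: $\frac{35}{36} \approx 0.97222$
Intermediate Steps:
$f = 36$ ($f = 9 \cdot 4 = 36$)
$n{\left(m \right)} = 8 m$ ($n{\left(m \right)} = 4 \cdot 2 m = 8 m$)
$\frac{n{\left(1 - -4 \right)} - 5}{f} = \frac{8 \left(1 - -4\right) - 5}{36} = \frac{8 \left(1 + 4\right) - 5}{36} = \frac{8 \cdot 5 - 5}{36} = \frac{40 - 5}{36} = \frac{1}{36} \cdot 35 = \frac{35}{36}$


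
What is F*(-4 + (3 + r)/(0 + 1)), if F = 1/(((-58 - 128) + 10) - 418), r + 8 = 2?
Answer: 7/594 ≈ 0.011785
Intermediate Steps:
r = -6 (r = -8 + 2 = -6)
F = -1/594 (F = 1/((-186 + 10) - 418) = 1/(-176 - 418) = 1/(-594) = -1/594 ≈ -0.0016835)
F*(-4 + (3 + r)/(0 + 1)) = -(-4 + (3 - 6)/(0 + 1))/594 = -(-4 - 3/1)/594 = -(-4 - 3*1)/594 = -(-4 - 3)/594 = -1/594*(-7) = 7/594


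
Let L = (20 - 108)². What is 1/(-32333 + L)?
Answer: -1/24589 ≈ -4.0669e-5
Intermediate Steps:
L = 7744 (L = (-88)² = 7744)
1/(-32333 + L) = 1/(-32333 + 7744) = 1/(-24589) = -1/24589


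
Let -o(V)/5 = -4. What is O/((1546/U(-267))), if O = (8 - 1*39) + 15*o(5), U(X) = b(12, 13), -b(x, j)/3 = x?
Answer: -4842/773 ≈ -6.2639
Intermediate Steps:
o(V) = 20 (o(V) = -5*(-4) = 20)
b(x, j) = -3*x
U(X) = -36 (U(X) = -3*12 = -36)
O = 269 (O = (8 - 1*39) + 15*20 = (8 - 39) + 300 = -31 + 300 = 269)
O/((1546/U(-267))) = 269/((1546/(-36))) = 269/((1546*(-1/36))) = 269/(-773/18) = 269*(-18/773) = -4842/773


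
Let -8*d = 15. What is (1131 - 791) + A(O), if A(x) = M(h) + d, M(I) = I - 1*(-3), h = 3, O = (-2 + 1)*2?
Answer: 2753/8 ≈ 344.13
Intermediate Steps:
d = -15/8 (d = -⅛*15 = -15/8 ≈ -1.8750)
O = -2 (O = -1*2 = -2)
M(I) = 3 + I (M(I) = I + 3 = 3 + I)
A(x) = 33/8 (A(x) = (3 + 3) - 15/8 = 6 - 15/8 = 33/8)
(1131 - 791) + A(O) = (1131 - 791) + 33/8 = 340 + 33/8 = 2753/8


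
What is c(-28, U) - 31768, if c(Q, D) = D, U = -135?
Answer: -31903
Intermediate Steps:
c(-28, U) - 31768 = -135 - 31768 = -31903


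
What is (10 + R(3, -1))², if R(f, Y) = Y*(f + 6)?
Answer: 1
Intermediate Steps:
R(f, Y) = Y*(6 + f)
(10 + R(3, -1))² = (10 - (6 + 3))² = (10 - 1*9)² = (10 - 9)² = 1² = 1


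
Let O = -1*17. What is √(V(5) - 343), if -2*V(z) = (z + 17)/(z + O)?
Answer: I*√12315/6 ≈ 18.495*I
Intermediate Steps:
O = -17
V(z) = -(17 + z)/(2*(-17 + z)) (V(z) = -(z + 17)/(2*(z - 17)) = -(17 + z)/(2*(-17 + z)))
√(V(5) - 343) = √((-17 - 1*5)/(2*(-17 + 5)) - 343) = √((½)*(-17 - 5)/(-12) - 343) = √((½)*(-1/12)*(-22) - 343) = √(11/12 - 343) = √(-4105/12) = I*√12315/6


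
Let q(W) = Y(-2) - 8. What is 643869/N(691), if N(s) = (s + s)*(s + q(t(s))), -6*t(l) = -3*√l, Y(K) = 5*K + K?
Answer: 643869/927322 ≈ 0.69433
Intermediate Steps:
Y(K) = 6*K
t(l) = √l/2 (t(l) = -(-1)*√l/2 = √l/2)
q(W) = -20 (q(W) = 6*(-2) - 8 = -12 - 8 = -20)
N(s) = 2*s*(-20 + s) (N(s) = (s + s)*(s - 20) = (2*s)*(-20 + s) = 2*s*(-20 + s))
643869/N(691) = 643869/((2*691*(-20 + 691))) = 643869/((2*691*671)) = 643869/927322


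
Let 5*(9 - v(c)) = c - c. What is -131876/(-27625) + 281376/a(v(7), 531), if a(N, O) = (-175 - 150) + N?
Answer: -1932834796/2182375 ≈ -885.66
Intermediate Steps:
v(c) = 9 (v(c) = 9 - (c - c)/5 = 9 - ⅕*0 = 9 + 0 = 9)
a(N, O) = -325 + N
-131876/(-27625) + 281376/a(v(7), 531) = -131876/(-27625) + 281376/(-325 + 9) = -131876*(-1/27625) + 281376/(-316) = 131876/27625 + 281376*(-1/316) = 131876/27625 - 70344/79 = -1932834796/2182375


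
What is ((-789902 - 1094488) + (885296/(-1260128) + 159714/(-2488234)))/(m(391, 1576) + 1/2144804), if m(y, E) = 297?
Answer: -3736015047184374428282/588835654655562559 ≈ -6344.8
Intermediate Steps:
((-789902 - 1094488) + (885296/(-1260128) + 159714/(-2488234)))/(m(391, 1576) + 1/2144804) = ((-789902 - 1094488) + (885296/(-1260128) + 159714/(-2488234)))/(297 + 1/2144804) = (-1884390 + (885296*(-1/1260128) + 159714*(-1/2488234)))/(297 + 1/2144804) = (-1884390 + (-55331/78758 - 79857/1244117))/(637006789/2144804) = (-1884390 - 75127615333/97984166686)*(2144804/637006789) = -184640458989046873/97984166686*2144804/637006789 = -3736015047184374428282/588835654655562559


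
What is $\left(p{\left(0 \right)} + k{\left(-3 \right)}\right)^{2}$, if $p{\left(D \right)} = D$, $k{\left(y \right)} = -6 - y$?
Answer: $9$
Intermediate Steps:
$\left(p{\left(0 \right)} + k{\left(-3 \right)}\right)^{2} = \left(0 - 3\right)^{2} = \left(-3\right)^{2} = 9$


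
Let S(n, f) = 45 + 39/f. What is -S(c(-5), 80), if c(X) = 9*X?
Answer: -3639/80 ≈ -45.487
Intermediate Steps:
-S(c(-5), 80) = -(45 + 39/80) = -1*3639/80 = -3639/80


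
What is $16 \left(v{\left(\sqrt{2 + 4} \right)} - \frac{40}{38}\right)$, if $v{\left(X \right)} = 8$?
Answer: $\frac{2112}{19} \approx 111.16$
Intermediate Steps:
$16 \left(v{\left(\sqrt{2 + 4} \right)} - \frac{40}{38}\right) = 16 \left(8 - \frac{40}{38}\right) = 16 \left(8 - \frac{20}{19}\right) = 16 \cdot \frac{132}{19} = \frac{2112}{19}$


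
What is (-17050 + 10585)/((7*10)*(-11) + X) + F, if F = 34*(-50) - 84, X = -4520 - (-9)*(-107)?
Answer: -11148887/6253 ≈ -1783.0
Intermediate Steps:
X = -5483 (X = -4520 - 1*963 = -4520 - 963 = -5483)
F = -1784 (F = -1700 - 84 = -1784)
(-17050 + 10585)/((7*10)*(-11) + X) + F = (-17050 + 10585)/((7*10)*(-11) - 5483) - 1784 = -6465/(70*(-11) - 5483) - 1784 = -6465/(-770 - 5483) - 1784 = -6465/(-6253) - 1784 = -6465*(-1/6253) - 1784 = 6465/6253 - 1784 = -11148887/6253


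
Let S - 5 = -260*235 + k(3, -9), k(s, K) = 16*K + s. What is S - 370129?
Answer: -431365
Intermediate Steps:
k(s, K) = s + 16*K
S = -61236 (S = 5 + (-260*235 + (3 + 16*(-9))) = 5 + (-61100 + (3 - 144)) = 5 + (-61100 - 141) = 5 - 61241 = -61236)
S - 370129 = -61236 - 370129 = -431365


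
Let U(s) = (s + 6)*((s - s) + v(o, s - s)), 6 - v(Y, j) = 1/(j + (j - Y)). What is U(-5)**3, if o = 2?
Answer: 2197/8 ≈ 274.63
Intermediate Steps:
v(Y, j) = 6 - 1/(-Y + 2*j) (v(Y, j) = 6 - 1/(j + (j - Y)) = 6 - 1/(-Y + 2*j))
U(s) = 39 + 13*s/2 (U(s) = (s + 6)*((s - s) + (1 - 12*(s - s) + 6*2)/(2 - 2*(s - s))) = (6 + s)*(0 + (1 - 12*0 + 12)/(2 - 2*0)) = (6 + s)*(0 + (1 + 0 + 12)/(2 + 0)) = (6 + s)*(0 + 13/2) = (6 + s)*(13/2) = 39 + 13*s/2)
U(-5)**3 = (39 + (13/2)*(-5))**3 = (39 - 65/2)**3 = (13/2)**3 = 2197/8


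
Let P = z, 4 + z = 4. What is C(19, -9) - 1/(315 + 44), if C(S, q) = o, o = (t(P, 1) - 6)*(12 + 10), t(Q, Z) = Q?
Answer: -47389/359 ≈ -132.00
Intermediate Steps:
z = 0 (z = -4 + 4 = 0)
P = 0
o = -132 (o = (0 - 6)*(12 + 10) = -6*22 = -132)
C(S, q) = -132
C(19, -9) - 1/(315 + 44) = -132 - 1/(315 + 44) = -132 - 1/359 = -47389/359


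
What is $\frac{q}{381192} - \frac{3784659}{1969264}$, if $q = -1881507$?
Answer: $- \frac{214494405599}{31277820112} \approx -6.8577$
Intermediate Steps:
$\frac{q}{381192} - \frac{3784659}{1969264} = - \frac{1881507}{381192} - \frac{3784659}{1969264} = \left(-1881507\right) \frac{1}{381192} - \frac{3784659}{1969264} = - \frac{627169}{127064} - \frac{3784659}{1969264} = - \frac{214494405599}{31277820112}$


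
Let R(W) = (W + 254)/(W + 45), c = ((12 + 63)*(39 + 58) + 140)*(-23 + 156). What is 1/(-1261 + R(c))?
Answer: -986240/1242662191 ≈ -0.00079365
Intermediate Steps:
c = 986195 (c = (75*97 + 140)*133 = (7275 + 140)*133 = 7415*133 = 986195)
R(W) = (254 + W)/(45 + W)
1/(-1261 + R(c)) = 1/(-1261 + (254 + 986195)/(45 + 986195)) = 1/(-1261 + 986449/986240) = 1/(-1242662191/986240) = -986240/1242662191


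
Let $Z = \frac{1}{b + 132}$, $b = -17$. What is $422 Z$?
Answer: $\frac{422}{115} \approx 3.6696$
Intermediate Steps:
$Z = \frac{1}{115}$ ($Z = \frac{1}{-17 + 132} = \frac{1}{115} \approx 0.0086956$)
$422 Z = 422 \cdot \frac{1}{115} = \frac{422}{115}$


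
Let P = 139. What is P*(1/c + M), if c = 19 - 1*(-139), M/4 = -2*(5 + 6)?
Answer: -1932517/158 ≈ -12231.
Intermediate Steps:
M = -88 (M = 4*(-2*(5 + 6)) = 4*(-2*11) = 4*(-22) = -88)
c = 158 (c = 19 + 139 = 158)
P*(1/c + M) = 139*(1/158 - 88) = 139*(-13903/158) = -1932517/158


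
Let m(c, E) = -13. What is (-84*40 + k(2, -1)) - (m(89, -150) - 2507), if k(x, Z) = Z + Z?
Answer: -842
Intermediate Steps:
k(x, Z) = 2*Z
(-84*40 + k(2, -1)) - (m(89, -150) - 2507) = (-84*40 + 2*(-1)) - (-13 - 2507) = (-3360 - 2) - 1*(-2520) = -3362 + 2520 = -842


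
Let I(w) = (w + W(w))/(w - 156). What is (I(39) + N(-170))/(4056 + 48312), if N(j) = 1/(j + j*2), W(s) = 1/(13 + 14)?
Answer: -180233/28123187040 ≈ -6.4087e-6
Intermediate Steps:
W(s) = 1/27
N(j) = 1/(3*j) (N(j) = 1/(j + 2*j) = 1/(3*j))
I(w) = (1/27 + w)/(-156 + w) (I(w) = (w + 1/27)/(w - 156) = (1/27 + w)/(-156 + w))
(I(39) + N(-170))/(4056 + 48312) = ((1/27 + 39)/(-156 + 39) + (⅓)/(-170))/(4056 + 48312) = ((1054/27)/(-117) + (⅓)*(-1/170))/52368 = (-1/117*1054/27 - 1/510)*(1/52368) = (-1054/3159 - 1/510)*(1/52368) = -180233/537030*1/52368 = -180233/28123187040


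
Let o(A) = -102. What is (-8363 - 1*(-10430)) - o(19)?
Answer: 2169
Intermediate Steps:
(-8363 - 1*(-10430)) - o(19) = (-8363 - 1*(-10430)) - 1*(-102) = (-8363 + 10430) + 102 = 2067 + 102 = 2169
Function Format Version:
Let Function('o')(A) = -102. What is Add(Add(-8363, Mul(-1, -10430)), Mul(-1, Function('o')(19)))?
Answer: 2169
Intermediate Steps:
Add(Add(-8363, Mul(-1, -10430)), Mul(-1, Function('o')(19))) = Add(Add(-8363, Mul(-1, -10430)), Mul(-1, -102)) = Add(Add(-8363, 10430), 102) = Add(2067, 102) = 2169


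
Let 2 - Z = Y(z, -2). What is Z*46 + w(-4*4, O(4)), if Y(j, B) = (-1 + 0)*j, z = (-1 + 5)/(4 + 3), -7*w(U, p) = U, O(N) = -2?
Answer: 844/7 ≈ 120.57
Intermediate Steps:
w(U, p) = -U/7
z = 4/7 ≈ 0.57143
Y(j, B) = -j
Z = 18/7 (Z = 2 - (-1)*4/7 = 2 - 1*(-4/7) = 2 + 4/7 = 18/7 ≈ 2.5714)
Z*46 + w(-4*4, O(4)) = (18/7)*46 - (-4)*4/7 = 828/7 - ⅐*(-16) = 828/7 + 16/7 = 844/7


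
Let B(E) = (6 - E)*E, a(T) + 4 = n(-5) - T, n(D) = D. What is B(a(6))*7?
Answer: -2205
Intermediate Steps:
a(T) = -9 - T (a(T) = -4 + (-5 - T) = -9 - T)
B(E) = E*(6 - E)
B(a(6))*7 = ((-9 - 1*6)*(6 - (-9 - 1*6)))*7 = ((-9 - 6)*(6 - (-9 - 6)))*7 = -15*(6 - 1*(-15))*7 = -15*(6 + 15)*7 = -15*21*7 = -315*7 = -2205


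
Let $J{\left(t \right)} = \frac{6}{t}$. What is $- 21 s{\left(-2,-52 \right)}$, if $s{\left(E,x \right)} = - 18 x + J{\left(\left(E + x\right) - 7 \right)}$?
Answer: $- \frac{1198890}{61} \approx -19654.0$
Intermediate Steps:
$s{\left(E,x \right)} = - 18 x + \frac{6}{-7 + E + x}$ ($s{\left(E,x \right)} = - 18 x + \frac{6}{\left(E + x\right) - 7} = - 18 x + \frac{6}{-7 + E + x}$)
$- 21 s{\left(-2,-52 \right)} = - 21 \frac{6 \left(1 - - 156 \left(-7 - 2 - 52\right)\right)}{-7 - 2 - 52} = - 21 \frac{6 \left(1 - \left(-156\right) \left(-61\right)\right)}{-61} = - 21 \cdot 6 \left(- \frac{1}{61}\right) \left(1 - 9516\right) = - 21 \cdot 6 \left(- \frac{1}{61}\right) \left(-9515\right) = \left(-21\right) \frac{57090}{61} = - \frac{1198890}{61}$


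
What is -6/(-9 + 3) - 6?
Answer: -5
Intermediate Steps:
-6/(-9 + 3) - 6 = -6/(-6) - 6 = -⅙*(-6) - 6 = 1 - 6 = -5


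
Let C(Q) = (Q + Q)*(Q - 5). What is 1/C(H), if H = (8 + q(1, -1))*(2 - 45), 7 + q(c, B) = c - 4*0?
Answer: 1/15652 ≈ 6.3890e-5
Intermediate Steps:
q(c, B) = -7 + c (q(c, B) = -7 + (c - 4*0) = -7 + (c + 0) = -7 + c)
H = -86 (H = (8 + (-7 + 1))*(2 - 45) = (8 - 6)*(-43) = 2*(-43) = -86)
C(Q) = 2*Q*(-5 + Q) (C(Q) = (2*Q)*(-5 + Q) = 2*Q*(-5 + Q))
1/C(H) = 1/(2*(-86)*(-5 - 86)) = 1/(2*(-86)*(-91)) = 1/15652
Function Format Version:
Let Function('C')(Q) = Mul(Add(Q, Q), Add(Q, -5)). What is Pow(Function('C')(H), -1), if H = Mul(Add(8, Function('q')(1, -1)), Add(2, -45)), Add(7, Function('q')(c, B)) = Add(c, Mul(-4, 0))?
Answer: Rational(1, 15652) ≈ 6.3890e-5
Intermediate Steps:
Function('q')(c, B) = Add(-7, c) (Function('q')(c, B) = Add(-7, Add(c, Mul(-4, 0))) = Add(-7, Add(c, 0)) = Add(-7, c))
H = -86 (H = Mul(Add(8, Add(-7, 1)), Add(2, -45)) = Mul(Add(8, -6), -43) = Mul(2, -43) = -86)
Function('C')(Q) = Mul(2, Q, Add(-5, Q)) (Function('C')(Q) = Mul(Mul(2, Q), Add(-5, Q)) = Mul(2, Q, Add(-5, Q)))
Pow(Function('C')(H), -1) = Pow(Mul(2, -86, Add(-5, -86)), -1) = Pow(Mul(2, -86, -91), -1) = Pow(15652, -1) = Rational(1, 15652)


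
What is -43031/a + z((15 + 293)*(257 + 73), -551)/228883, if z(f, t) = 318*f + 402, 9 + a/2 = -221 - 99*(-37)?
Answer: 212073252079/1571510678 ≈ 134.95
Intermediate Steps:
a = 6866 (a = -18 + 2*(-221 - 99*(-37)) = -18 + 2*(-221 + 3663) = -18 + 2*3442 = -18 + 6884 = 6866)
z(f, t) = 402 + 318*f
-43031/a + z((15 + 293)*(257 + 73), -551)/228883 = -43031/6866 + (402 + 318*((15 + 293)*(257 + 73)))/228883 = -43031*1/6866 + (402 + 318*(308*330))*(1/228883) = -43031/6866 + (402 + 318*101640)*(1/228883) = -43031/6866 + (402 + 32321520)*(1/228883) = -43031/6866 + 32321922*(1/228883) = -43031/6866 + 32321922/228883 = 212073252079/1571510678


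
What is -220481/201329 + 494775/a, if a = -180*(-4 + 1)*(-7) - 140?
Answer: -20095368299/157841936 ≈ -127.31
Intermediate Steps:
a = -3920 (a = -(-540)*(-7) - 140 = -180*21 - 140 = -3780 - 140 = -3920)
-220481/201329 + 494775/a = -220481/201329 + 494775/(-3920) = -220481*1/201329 + 494775*(-1/3920) = -220481/201329 - 98955/784 = -20095368299/157841936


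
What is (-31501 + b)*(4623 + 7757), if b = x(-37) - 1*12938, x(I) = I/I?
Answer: -550142440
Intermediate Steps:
x(I) = 1
b = -12937 (b = 1 - 1*12938 = 1 - 12938 = -12937)
(-31501 + b)*(4623 + 7757) = (-31501 - 12937)*(4623 + 7757) = -44438*12380 = -550142440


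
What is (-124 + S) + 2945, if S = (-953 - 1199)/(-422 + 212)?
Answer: 297281/105 ≈ 2831.2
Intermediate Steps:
S = 1076/105 (S = -2152/(-210) = -2152*(-1/210) = 1076/105 ≈ 10.248)
(-124 + S) + 2945 = (-124 + 1076/105) + 2945 = -11944/105 + 2945 = 297281/105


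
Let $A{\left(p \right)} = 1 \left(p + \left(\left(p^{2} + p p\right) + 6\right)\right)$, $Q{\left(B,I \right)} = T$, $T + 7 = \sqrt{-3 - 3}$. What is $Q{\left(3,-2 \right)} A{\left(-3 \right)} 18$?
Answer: $-2646 + 378 i \sqrt{6} \approx -2646.0 + 925.91 i$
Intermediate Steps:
$T = -7 + i \sqrt{6}$ ($T = -7 + \sqrt{-3 - 3} = -7 + \sqrt{-6} = -7 + i \sqrt{6} \approx -7.0 + 2.4495 i$)
$Q{\left(B,I \right)} = -7 + i \sqrt{6}$
$A{\left(p \right)} = 6 + p + 2 p^{2}$ ($A{\left(p \right)} = 1 \left(p + \left(\left(p^{2} + p^{2}\right) + 6\right)\right) = 1 \left(p + \left(2 p^{2} + 6\right)\right) = 1 \left(p + \left(6 + 2 p^{2}\right)\right) = 1 \left(6 + p + 2 p^{2}\right) = 6 + p + 2 p^{2}$)
$Q{\left(3,-2 \right)} A{\left(-3 \right)} 18 = \left(-7 + i \sqrt{6}\right) \left(6 - 3 + 2 \left(-3\right)^{2}\right) 18 = \left(-7 + i \sqrt{6}\right) \left(6 - 3 + 2 \cdot 9\right) 18 = \left(-7 + i \sqrt{6}\right) \left(6 - 3 + 18\right) 18 = \left(-7 + i \sqrt{6}\right) 21 \cdot 18 = \left(-147 + 21 i \sqrt{6}\right) 18 = -2646 + 378 i \sqrt{6}$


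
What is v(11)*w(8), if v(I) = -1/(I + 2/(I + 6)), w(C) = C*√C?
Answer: -272*√2/189 ≈ -2.0353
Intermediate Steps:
w(C) = C^(3/2)
v(I) = -1/(I + 2/(6 + I))
v(11)*w(8) = ((-6 - 1*11)/(2 + 11² + 6*11))*8^(3/2) = ((-6 - 11)/(2 + 121 + 66))*(16*√2) = (-17/189)*(16*√2) = ((1/189)*(-17))*(16*√2) = -272*√2/189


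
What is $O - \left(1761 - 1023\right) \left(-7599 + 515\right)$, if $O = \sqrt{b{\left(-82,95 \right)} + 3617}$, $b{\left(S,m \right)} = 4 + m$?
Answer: $5227992 + 2 \sqrt{929} \approx 5.2281 \cdot 10^{6}$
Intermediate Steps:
$O = 2 \sqrt{929}$ ($O = \sqrt{\left(4 + 95\right) + 3617} = \sqrt{99 + 3617} = \sqrt{3716} = 2 \sqrt{929} \approx 60.959$)
$O - \left(1761 - 1023\right) \left(-7599 + 515\right) = 2 \sqrt{929} - \left(1761 - 1023\right) \left(-7599 + 515\right) = 2 \sqrt{929} - 738 \left(-7084\right) = 2 \sqrt{929} - -5227992 = 2 \sqrt{929} + 5227992 = 5227992 + 2 \sqrt{929}$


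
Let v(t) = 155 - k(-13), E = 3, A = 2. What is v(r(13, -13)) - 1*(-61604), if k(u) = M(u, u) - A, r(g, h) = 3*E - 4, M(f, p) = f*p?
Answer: 61592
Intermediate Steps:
r(g, h) = 5 (r(g, h) = 3*3 - 4 = 9 - 4 = 5)
k(u) = -2 + u**2 (k(u) = u*u - 1*2 = u**2 - 2 = -2 + u**2)
v(t) = -12 (v(t) = 155 - (-2 + (-13)**2) = 155 - (-2 + 169) = 155 - 1*167 = 155 - 167 = -12)
v(r(13, -13)) - 1*(-61604) = -12 - 1*(-61604) = -12 + 61604 = 61592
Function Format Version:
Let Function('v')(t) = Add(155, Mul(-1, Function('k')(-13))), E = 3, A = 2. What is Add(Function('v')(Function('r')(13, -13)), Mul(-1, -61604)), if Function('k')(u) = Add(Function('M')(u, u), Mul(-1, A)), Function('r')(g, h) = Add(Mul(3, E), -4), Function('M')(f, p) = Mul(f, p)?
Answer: 61592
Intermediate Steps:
Function('r')(g, h) = 5 (Function('r')(g, h) = Add(Mul(3, 3), -4) = Add(9, -4) = 5)
Function('k')(u) = Add(-2, Pow(u, 2)) (Function('k')(u) = Add(Mul(u, u), Mul(-1, 2)) = Add(Pow(u, 2), -2) = Add(-2, Pow(u, 2)))
Function('v')(t) = -12 (Function('v')(t) = Add(155, Mul(-1, Add(-2, Pow(-13, 2)))) = Add(155, Mul(-1, Add(-2, 169))) = Add(155, Mul(-1, 167)) = Add(155, -167) = -12)
Add(Function('v')(Function('r')(13, -13)), Mul(-1, -61604)) = Add(-12, Mul(-1, -61604)) = Add(-12, 61604) = 61592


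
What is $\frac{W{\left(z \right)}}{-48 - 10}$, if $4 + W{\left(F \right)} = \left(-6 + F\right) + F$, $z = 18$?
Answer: $- \frac{13}{29} \approx -0.44828$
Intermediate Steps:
$W{\left(F \right)} = -10 + 2 F$ ($W{\left(F \right)} = -4 + \left(\left(-6 + F\right) + F\right) = -4 + \left(-6 + 2 F\right) = -10 + 2 F$)
$\frac{W{\left(z \right)}}{-48 - 10} = \frac{-10 + 2 \cdot 18}{-48 - 10} = \frac{-10 + 36}{-58} = \left(- \frac{1}{58}\right) 26 = - \frac{13}{29}$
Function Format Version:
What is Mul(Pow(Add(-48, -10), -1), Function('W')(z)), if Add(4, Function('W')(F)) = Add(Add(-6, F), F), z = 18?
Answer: Rational(-13, 29) ≈ -0.44828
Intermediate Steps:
Function('W')(F) = Add(-10, Mul(2, F)) (Function('W')(F) = Add(-4, Add(Add(-6, F), F)) = Add(-4, Add(-6, Mul(2, F))) = Add(-10, Mul(2, F)))
Mul(Pow(Add(-48, -10), -1), Function('W')(z)) = Mul(Pow(Add(-48, -10), -1), Add(-10, Mul(2, 18))) = Mul(Pow(-58, -1), Add(-10, 36)) = Mul(Rational(-1, 58), 26) = Rational(-13, 29)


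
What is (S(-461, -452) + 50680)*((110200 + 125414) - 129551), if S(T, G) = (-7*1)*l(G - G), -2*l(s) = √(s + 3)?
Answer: 5375272840 + 742441*√3/2 ≈ 5.3759e+9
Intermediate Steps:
l(s) = -√(3 + s)/2 (l(s) = -√(s + 3)/2 = -√(3 + s)/2)
S(T, G) = 7*√3/2 (S(T, G) = (-7*1)*(-√(3 + (G - G))/2) = -(-7)*√(3 + 0)/2 = -(-7)*√3/2 = 7*√3/2)
(S(-461, -452) + 50680)*((110200 + 125414) - 129551) = (7*√3/2 + 50680)*((110200 + 125414) - 129551) = (50680 + 7*√3/2)*(235614 - 129551) = (50680 + 7*√3/2)*106063 = 5375272840 + 742441*√3/2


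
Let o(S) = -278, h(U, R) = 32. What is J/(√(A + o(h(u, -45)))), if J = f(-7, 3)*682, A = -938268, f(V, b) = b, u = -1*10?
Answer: -1023*I*√19154/67039 ≈ -2.1119*I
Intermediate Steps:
u = -10
J = 2046 (J = 3*682 = 2046)
J/(√(A + o(h(u, -45)))) = 2046/(√(-938268 - 278)) = 2046/(√(-938546)) = 2046/((7*I*√19154)) = 2046*(-I*√19154/134078) = -1023*I*√19154/67039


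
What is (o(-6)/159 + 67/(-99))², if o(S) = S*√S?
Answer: 12374377/27531009 + 268*I*√6/5247 ≈ 0.44947 + 0.12511*I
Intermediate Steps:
o(S) = S^(3/2)
(o(-6)/159 + 67/(-99))² = ((-6)^(3/2)/159 + 67/(-99))² = (-6*I*√6*(1/159) + 67*(-1/99))² = (-2*I*√6/53 - 67/99)² = (-67/99 - 2*I*√6/53)²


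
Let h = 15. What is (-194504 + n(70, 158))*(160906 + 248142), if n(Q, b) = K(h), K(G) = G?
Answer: -79555336472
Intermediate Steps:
n(Q, b) = 15
(-194504 + n(70, 158))*(160906 + 248142) = (-194504 + 15)*(160906 + 248142) = -194489*409048 = -79555336472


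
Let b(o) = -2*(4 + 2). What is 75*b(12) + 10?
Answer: -890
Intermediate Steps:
b(o) = -12 (b(o) = -2*6 = -12)
75*b(12) + 10 = 75*(-12) + 10 = -900 + 10 = -890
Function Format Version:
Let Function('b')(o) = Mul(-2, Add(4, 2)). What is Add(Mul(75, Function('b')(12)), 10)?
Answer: -890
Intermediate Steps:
Function('b')(o) = -12 (Function('b')(o) = Mul(-2, 6) = -12)
Add(Mul(75, Function('b')(12)), 10) = Add(Mul(75, -12), 10) = Add(-900, 10) = -890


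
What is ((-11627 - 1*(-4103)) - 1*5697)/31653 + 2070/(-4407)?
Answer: -4584691/5166473 ≈ -0.88739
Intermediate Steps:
((-11627 - 1*(-4103)) - 1*5697)/31653 + 2070/(-4407) = ((-11627 + 4103) - 5697)*(1/31653) + 2070*(-1/4407) = (-7524 - 5697)*(1/31653) - 690/1469 = -13221*1/31653 - 690/1469 = -1469/3517 - 690/1469 = -4584691/5166473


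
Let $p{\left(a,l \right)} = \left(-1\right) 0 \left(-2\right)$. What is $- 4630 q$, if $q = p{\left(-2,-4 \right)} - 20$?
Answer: $92600$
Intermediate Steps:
$p{\left(a,l \right)} = 0$ ($p{\left(a,l \right)} = 0 \left(-2\right) = 0$)
$q = -20$ ($q = 0 - 20 = -20$)
$- 4630 q = \left(-4630\right) \left(-20\right) = 92600$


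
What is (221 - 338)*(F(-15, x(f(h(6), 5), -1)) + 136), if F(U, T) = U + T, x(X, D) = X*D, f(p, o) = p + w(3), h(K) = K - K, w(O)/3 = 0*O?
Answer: -14157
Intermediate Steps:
w(O) = 0 (w(O) = 3*(0*O) = 3*0 = 0)
h(K) = 0
f(p, o) = p (f(p, o) = p + 0 = p)
x(X, D) = D*X
F(U, T) = T + U
(221 - 338)*(F(-15, x(f(h(6), 5), -1)) + 136) = (221 - 338)*((-1*0 - 15) + 136) = -117*((0 - 15) + 136) = -117*(-15 + 136) = -117*121 = -14157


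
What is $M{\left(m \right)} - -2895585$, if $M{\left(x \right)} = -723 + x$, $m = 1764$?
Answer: $2896626$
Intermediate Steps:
$M{\left(m \right)} - -2895585 = \left(-723 + 1764\right) - -2895585 = 1041 + 2895585 = 2896626$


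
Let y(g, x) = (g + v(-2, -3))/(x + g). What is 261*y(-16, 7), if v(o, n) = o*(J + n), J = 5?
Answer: 580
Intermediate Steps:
v(o, n) = o*(5 + n)
y(g, x) = (-4 + g)/(g + x) (y(g, x) = (g - 2*(5 - 3))/(x + g) = (g - 2*2)/(g + x) = (g - 4)/(g + x) = (-4 + g)/(g + x))
261*y(-16, 7) = 261*((-4 - 16)/(-16 + 7)) = 261*(-20/(-9)) = 261*(-⅑*(-20)) = 261*(20/9) = 580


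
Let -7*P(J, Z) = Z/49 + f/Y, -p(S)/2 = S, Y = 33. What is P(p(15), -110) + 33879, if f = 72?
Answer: 127825501/3773 ≈ 33879.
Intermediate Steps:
p(S) = -2*S
P(J, Z) = -24/77 - Z/343 (P(J, Z) = -(Z/49 + 72/33)/7 = -(Z*(1/49) + 72*(1/33))/7 = -(Z/49 + 24/11)/7 = -(24/11 + Z/49)/7 = -24/77 - Z/343)
P(p(15), -110) + 33879 = (-24/77 - 1/343*(-110)) + 33879 = (-24/77 + 110/343) + 33879 = 34/3773 + 33879 = 127825501/3773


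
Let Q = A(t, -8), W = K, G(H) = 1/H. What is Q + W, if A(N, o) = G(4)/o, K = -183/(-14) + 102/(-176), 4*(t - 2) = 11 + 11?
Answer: 30703/2464 ≈ 12.461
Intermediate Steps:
G(H) = 1/H
t = 15/2 (t = 2 + (11 + 11)/4 = 2 + (¼)*22 = 2 + 11/2 = 15/2 ≈ 7.5000)
K = 7695/616 (K = -183*(-1/14) + 102*(-1/176) = 183/14 - 51/88 = 7695/616 ≈ 12.492)
A(N, o) = 1/(4*o)
W = 7695/616 ≈ 12.492
Q = -1/32 (Q = (¼)/(-8) = (¼)*(-⅛) = -1/32 ≈ -0.031250)
Q + W = -1/32 + 7695/616 = 30703/2464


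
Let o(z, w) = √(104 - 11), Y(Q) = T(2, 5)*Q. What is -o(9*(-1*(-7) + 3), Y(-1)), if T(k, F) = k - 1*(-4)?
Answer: -√93 ≈ -9.6436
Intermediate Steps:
T(k, F) = 4 + k (T(k, F) = k + 4 = 4 + k)
Y(Q) = 6*Q (Y(Q) = (4 + 2)*Q = 6*Q)
o(z, w) = √93
-o(9*(-1*(-7) + 3), Y(-1)) = -√93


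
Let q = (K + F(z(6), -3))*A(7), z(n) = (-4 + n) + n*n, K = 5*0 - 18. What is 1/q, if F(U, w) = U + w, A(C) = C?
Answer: 1/119 ≈ 0.0084034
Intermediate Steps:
K = -18 (K = 0 - 18 = -18)
z(n) = -4 + n + n**2 (z(n) = (-4 + n) + n**2 = -4 + n + n**2)
q = 119 (q = (-18 + ((-4 + 6 + 6**2) - 3))*7 = (-18 + ((-4 + 6 + 36) - 3))*7 = (-18 + (38 - 3))*7 = (-18 + 35)*7 = 17*7 = 119)
1/q = 1/119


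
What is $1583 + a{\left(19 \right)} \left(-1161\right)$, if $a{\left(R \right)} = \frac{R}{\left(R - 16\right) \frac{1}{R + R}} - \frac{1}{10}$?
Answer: $- \frac{2777149}{10} \approx -2.7772 \cdot 10^{5}$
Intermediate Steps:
$a{\left(R \right)} = - \frac{1}{10} + \frac{2 R^{2}}{-16 + R}$ ($a{\left(R \right)} = \frac{R}{\left(-16 + R\right) \frac{1}{2 R}} - \frac{1}{10} = \frac{R}{\frac{1}{2} \frac{1}{R} \left(-16 + R\right)} - \frac{1}{10} = R \frac{2 R}{-16 + R} - \frac{1}{10} = \frac{2 R^{2}}{-16 + R} - \frac{1}{10} = - \frac{1}{10} + \frac{2 R^{2}}{-16 + R}$)
$1583 + a{\left(19 \right)} \left(-1161\right) = 1583 + \frac{16 - 19 + 20 \cdot 19^{2}}{10 \left(-16 + 19\right)} \left(-1161\right) = 1583 + \frac{16 - 19 + 20 \cdot 361}{10 \cdot 3} \left(-1161\right) = 1583 + \frac{1}{10} \cdot \frac{1}{3} \left(16 - 19 + 7220\right) \left(-1161\right) = 1583 + \frac{1}{10} \cdot \frac{1}{3} \cdot 7217 \left(-1161\right) = 1583 + \frac{7217}{30} \left(-1161\right) = 1583 - \frac{2792979}{10} = - \frac{2777149}{10}$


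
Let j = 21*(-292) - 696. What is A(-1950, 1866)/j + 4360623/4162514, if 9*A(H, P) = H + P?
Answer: 22359887981/21316234194 ≈ 1.0490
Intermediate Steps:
j = -6828 (j = -6132 - 696 = -6828)
A(H, P) = H/9 + P/9 (A(H, P) = (H + P)/9 = H/9 + P/9)
A(-1950, 1866)/j + 4360623/4162514 = ((⅑)*(-1950) + (⅑)*1866)/(-6828) + 4360623/4162514 = (-650/3 + 622/3)*(-1/6828) + 4360623*(1/4162514) = -28/3*(-1/6828) + 4360623/4162514 = 7/5121 + 4360623/4162514 = 22359887981/21316234194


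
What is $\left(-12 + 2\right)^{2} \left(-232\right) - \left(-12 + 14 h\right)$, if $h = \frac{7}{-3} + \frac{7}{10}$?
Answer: $- \frac{347477}{15} \approx -23165.0$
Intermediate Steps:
$h = - \frac{49}{30}$ ($h = 7 \left(- \frac{1}{3}\right) + 7 \cdot \frac{1}{10} = - \frac{7}{3} + \frac{7}{10} = - \frac{49}{30} \approx -1.6333$)
$\left(-12 + 2\right)^{2} \left(-232\right) - \left(-12 + 14 h\right) = \left(-12 + 2\right)^{2} \left(-232\right) + \left(\left(-14\right) \left(- \frac{49}{30}\right) + 12\right) = \left(-10\right)^{2} \left(-232\right) + \left(\frac{343}{15} + 12\right) = 100 \left(-232\right) + \frac{523}{15} = -23200 + \frac{523}{15} = - \frac{347477}{15}$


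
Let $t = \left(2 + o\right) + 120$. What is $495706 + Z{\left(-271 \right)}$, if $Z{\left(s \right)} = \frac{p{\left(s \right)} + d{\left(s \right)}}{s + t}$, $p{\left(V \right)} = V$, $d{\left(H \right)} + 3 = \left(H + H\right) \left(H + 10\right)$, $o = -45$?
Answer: $\frac{48012888}{97} \approx 4.9498 \cdot 10^{5}$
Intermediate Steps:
$t = 77$ ($t = \left(2 - 45\right) + 120 = -43 + 120 = 77$)
$d{\left(H \right)} = -3 + 2 H \left(10 + H\right)$ ($d{\left(H \right)} = -3 + \left(H + H\right) \left(H + 10\right) = -3 + 2 H \left(10 + H\right)$)
$Z{\left(s \right)} = \frac{-3 + 2 s^{2} + 21 s}{77 + s}$ ($Z{\left(s \right)} = \frac{s + \left(-3 + 2 s^{2} + 20 s\right)}{s + 77} = \frac{-3 + 2 s^{2} + 21 s}{77 + s}$)
$495706 + Z{\left(-271 \right)} = 495706 + \frac{-3 + 2 \left(-271\right)^{2} + 21 \left(-271\right)}{77 - 271} = 495706 + \frac{-3 + 2 \cdot 73441 - 5691}{-194} = 495706 - \frac{-3 + 146882 - 5691}{194} = 495706 - \frac{70594}{97} = \frac{48012888}{97}$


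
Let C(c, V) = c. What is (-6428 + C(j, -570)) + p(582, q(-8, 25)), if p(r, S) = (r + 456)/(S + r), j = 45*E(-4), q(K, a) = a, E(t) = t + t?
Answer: -4119278/607 ≈ -6786.3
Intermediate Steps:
E(t) = 2*t
j = -360 (j = 45*(2*(-4)) = 45*(-8) = -360)
p(r, S) = (456 + r)/(S + r)
(-6428 + C(j, -570)) + p(582, q(-8, 25)) = (-6428 - 360) + (456 + 582)/(25 + 582) = -6788 + 1038/607 = -4119278/607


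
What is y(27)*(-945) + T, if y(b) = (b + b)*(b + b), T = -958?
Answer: -2756578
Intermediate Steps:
y(b) = 4*b² (y(b) = (2*b)*(2*b) = 4*b²)
y(27)*(-945) + T = (4*27²)*(-945) - 958 = (4*729)*(-945) - 958 = 2916*(-945) - 958 = -2755620 - 958 = -2756578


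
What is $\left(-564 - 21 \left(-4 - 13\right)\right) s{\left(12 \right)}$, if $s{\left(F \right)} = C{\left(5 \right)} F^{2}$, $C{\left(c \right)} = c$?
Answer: $-149040$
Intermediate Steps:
$s{\left(F \right)} = 5 F^{2}$
$\left(-564 - 21 \left(-4 - 13\right)\right) s{\left(12 \right)} = \left(-564 - 21 \left(-4 - 13\right)\right) 5 \cdot 12^{2} = \left(-564 - 21 \left(-4 - 13\right)\right) 5 \cdot 144 = \left(-564 - -357\right) 720 = \left(-564 + 357\right) 720 = \left(-207\right) 720 = -149040$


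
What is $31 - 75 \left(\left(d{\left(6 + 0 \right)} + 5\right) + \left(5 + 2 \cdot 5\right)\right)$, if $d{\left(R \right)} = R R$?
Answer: $-4169$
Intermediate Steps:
$d{\left(R \right)} = R^{2}$
$31 - 75 \left(\left(d{\left(6 + 0 \right)} + 5\right) + \left(5 + 2 \cdot 5\right)\right) = 31 - 75 \left(\left(\left(6 + 0\right)^{2} + 5\right) + \left(5 + 2 \cdot 5\right)\right) = 31 - 75 \left(\left(6^{2} + 5\right) + \left(5 + 10\right)\right) = 31 - 75 \left(\left(36 + 5\right) + 15\right) = 31 - 75 \left(41 + 15\right) = 31 - 4200 = -4169$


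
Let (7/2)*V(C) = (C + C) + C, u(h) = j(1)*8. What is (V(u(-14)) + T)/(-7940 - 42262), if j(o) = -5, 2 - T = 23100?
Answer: 80963/175707 ≈ 0.46078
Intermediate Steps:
T = -23098 (T = 2 - 1*23100 = 2 - 23100 = -23098)
u(h) = -40 (u(h) = -5*8 = -40)
V(C) = 6*C/7 (V(C) = 2*((C + C) + C)/7 = 2*(2*C + C)/7 = 2*(3*C)/7 = 6*C/7)
(V(u(-14)) + T)/(-7940 - 42262) = ((6/7)*(-40) - 23098)/(-7940 - 42262) = (-240/7 - 23098)/(-50202) = -161926/7*(-1/50202) = 80963/175707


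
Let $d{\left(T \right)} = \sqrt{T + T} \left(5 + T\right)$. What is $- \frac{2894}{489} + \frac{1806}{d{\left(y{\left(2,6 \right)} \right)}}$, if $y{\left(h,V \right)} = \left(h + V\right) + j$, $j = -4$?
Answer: $- \frac{2894}{489} + \frac{301 \sqrt{2}}{6} \approx 65.028$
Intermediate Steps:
$y{\left(h,V \right)} = -4 + V + h$ ($y{\left(h,V \right)} = \left(h + V\right) - 4 = \left(V + h\right) - 4 = -4 + V + h$)
$d{\left(T \right)} = \sqrt{2} \sqrt{T} \left(5 + T\right)$ ($d{\left(T \right)} = \sqrt{2 T} \left(5 + T\right) = \sqrt{2} \sqrt{T} \left(5 + T\right)$)
$- \frac{2894}{489} + \frac{1806}{d{\left(y{\left(2,6 \right)} \right)}} = - \frac{2894}{489} + \frac{1806}{\sqrt{2} \sqrt{-4 + 6 + 2} \left(5 + \left(-4 + 6 + 2\right)\right)} = \left(-2894\right) \frac{1}{489} + \frac{1806}{\sqrt{2} \sqrt{4} \left(5 + 4\right)} = - \frac{2894}{489} + \frac{1806}{\sqrt{2} \cdot 2 \cdot 9} = - \frac{2894}{489} + \frac{1806}{18 \sqrt{2}} = - \frac{2894}{489} + 1806 \frac{\sqrt{2}}{36} = - \frac{2894}{489} + \frac{301 \sqrt{2}}{6}$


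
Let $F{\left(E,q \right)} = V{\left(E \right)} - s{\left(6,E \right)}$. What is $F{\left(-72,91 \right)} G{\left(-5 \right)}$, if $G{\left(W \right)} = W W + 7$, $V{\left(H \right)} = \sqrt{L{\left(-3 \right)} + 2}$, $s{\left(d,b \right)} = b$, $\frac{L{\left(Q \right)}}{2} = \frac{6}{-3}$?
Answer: $2304 + 32 i \sqrt{2} \approx 2304.0 + 45.255 i$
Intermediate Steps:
$L{\left(Q \right)} = -4$ ($L{\left(Q \right)} = 2 \frac{6}{-3} = 2 \cdot 6 \left(- \frac{1}{3}\right) = 2 \left(-2\right) = -4$)
$V{\left(H \right)} = i \sqrt{2}$ ($V{\left(H \right)} = \sqrt{-4 + 2} = \sqrt{-2} = i \sqrt{2}$)
$G{\left(W \right)} = 7 + W^{2}$ ($G{\left(W \right)} = W^{2} + 7 = 7 + W^{2}$)
$F{\left(E,q \right)} = - E + i \sqrt{2}$ ($F{\left(E,q \right)} = i \sqrt{2} - E = - E + i \sqrt{2}$)
$F{\left(-72,91 \right)} G{\left(-5 \right)} = \left(\left(-1\right) \left(-72\right) + i \sqrt{2}\right) \left(7 + \left(-5\right)^{2}\right) = \left(72 + i \sqrt{2}\right) \left(7 + 25\right) = \left(72 + i \sqrt{2}\right) 32 = 2304 + 32 i \sqrt{2}$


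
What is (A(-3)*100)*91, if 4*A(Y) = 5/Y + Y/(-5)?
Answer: -7280/3 ≈ -2426.7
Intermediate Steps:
A(Y) = -Y/20 + 5/(4*Y) (A(Y) = (5/Y + Y/(-5))/4 = (5/Y + Y*(-1/5))/4 = (5/Y - Y/5)/4 = -Y/20 + 5/(4*Y))
(A(-3)*100)*91 = (((1/20)*(25 - 1*(-3)**2)/(-3))*100)*91 = (((1/20)*(-1/3)*(25 - 1*9))*100)*91 = (((1/20)*(-1/3)*(25 - 9))*100)*91 = (((1/20)*(-1/3)*16)*100)*91 = -4/15*100*91 = -80/3*91 = -7280/3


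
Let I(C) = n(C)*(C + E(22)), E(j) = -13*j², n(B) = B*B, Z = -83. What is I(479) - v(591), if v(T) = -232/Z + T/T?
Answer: -110700464554/83 ≈ -1.3337e+9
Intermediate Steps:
n(B) = B²
v(T) = 315/83 (v(T) = -232/(-83) + T/T = -232*(-1/83) + 1 = 232/83 + 1 = 315/83)
I(C) = C²*(-6292 + C) (I(C) = C²*(C - 13*22²) = C²*(C - 13*484) = C²*(C - 6292) = C²*(-6292 + C))
I(479) - v(591) = 479²*(-6292 + 479) - 1*315/83 = 229441*(-5813) - 315/83 = -1333740533 - 315/83 = -110700464554/83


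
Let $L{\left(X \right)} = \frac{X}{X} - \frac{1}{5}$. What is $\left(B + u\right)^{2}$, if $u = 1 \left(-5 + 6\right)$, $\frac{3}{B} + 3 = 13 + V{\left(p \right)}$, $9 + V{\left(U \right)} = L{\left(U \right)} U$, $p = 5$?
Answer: $\frac{64}{25} \approx 2.56$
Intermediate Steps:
$L{\left(X \right)} = \frac{4}{5}$ ($L{\left(X \right)} = 1 - \frac{1}{5} = \frac{4}{5}$)
$V{\left(U \right)} = -9 + \frac{4 U}{5}$
$B = \frac{3}{5}$ ($B = \frac{3}{-3 + \left(13 + \left(-9 + \frac{4}{5} \cdot 5\right)\right)} = \frac{3}{-3 + \left(13 + \left(-9 + 4\right)\right)} = \frac{3}{-3 + \left(13 - 5\right)} = \frac{3}{-3 + 8} = \frac{3}{5} \approx 0.6$)
$u = 1$ ($u = 1 \cdot 1 = 1$)
$\left(B + u\right)^{2} = \left(\frac{3}{5} + 1\right)^{2} = \left(\frac{8}{5}\right)^{2} = \frac{64}{25}$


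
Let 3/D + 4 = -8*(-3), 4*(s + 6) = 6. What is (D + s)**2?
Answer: 7569/400 ≈ 18.922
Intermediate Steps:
s = -9/2 (s = -6 + (1/4)*6 = -6 + 3/2 = -9/2 ≈ -4.5000)
D = 3/20 (D = 3/(-4 - 8*(-3)) = 3/(-4 + 24) = 3/20 ≈ 0.15000)
(D + s)**2 = (3/20 - 9/2)**2 = (-87/20)**2 = 7569/400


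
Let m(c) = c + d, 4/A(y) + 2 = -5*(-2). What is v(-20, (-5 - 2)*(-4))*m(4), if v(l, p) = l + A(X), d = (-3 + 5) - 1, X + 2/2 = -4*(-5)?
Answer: -195/2 ≈ -97.500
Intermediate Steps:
X = 19 (X = -1 - 4*(-5) = -1 + 20 = 19)
d = 1 (d = 2 - 1 = 1)
A(y) = ½ (A(y) = 4/(-2 - 5*(-2)) = 4/(-2 + 10) = 4/8 = 4*(⅛) = ½)
m(c) = 1 + c (m(c) = c + 1 = 1 + c)
v(l, p) = ½ + l (v(l, p) = l + ½ = ½ + l)
v(-20, (-5 - 2)*(-4))*m(4) = (½ - 20)*(1 + 4) = -39/2*5 = -195/2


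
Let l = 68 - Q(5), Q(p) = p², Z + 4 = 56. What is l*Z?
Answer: 2236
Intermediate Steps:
Z = 52 (Z = -4 + 56 = 52)
l = 43 (l = 68 - 1*5² = 68 - 1*25 = 68 - 25 = 43)
l*Z = 43*52 = 2236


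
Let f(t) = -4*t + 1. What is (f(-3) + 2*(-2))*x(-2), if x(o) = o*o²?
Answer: -72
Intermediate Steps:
f(t) = 1 - 4*t
x(o) = o³
(f(-3) + 2*(-2))*x(-2) = ((1 - 4*(-3)) + 2*(-2))*(-2)³ = ((1 + 12) - 4)*(-8) = (13 - 4)*(-8) = 9*(-8) = -72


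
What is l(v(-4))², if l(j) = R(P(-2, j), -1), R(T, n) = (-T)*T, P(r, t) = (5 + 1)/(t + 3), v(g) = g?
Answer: 1296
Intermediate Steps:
P(r, t) = 6/(3 + t)
R(T, n) = -T²
l(j) = -36/(3 + j)² (l(j) = -(6/(3 + j))² = -36/(3 + j)²)
l(v(-4))² = (-36/(3 - 4)²)² = (-36/(-1)²)² = (-36*1)² = (-36)² = 1296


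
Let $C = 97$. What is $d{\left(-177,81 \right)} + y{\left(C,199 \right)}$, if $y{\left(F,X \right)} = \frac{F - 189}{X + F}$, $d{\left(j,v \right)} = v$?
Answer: $\frac{5971}{74} \approx 80.689$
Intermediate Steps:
$y{\left(F,X \right)} = \frac{-189 + F}{F + X}$
$d{\left(-177,81 \right)} + y{\left(C,199 \right)} = 81 + \frac{-189 + 97}{97 + 199} = 81 + \frac{1}{296} \left(-92\right) = 81 - \frac{23}{74} = \frac{5971}{74}$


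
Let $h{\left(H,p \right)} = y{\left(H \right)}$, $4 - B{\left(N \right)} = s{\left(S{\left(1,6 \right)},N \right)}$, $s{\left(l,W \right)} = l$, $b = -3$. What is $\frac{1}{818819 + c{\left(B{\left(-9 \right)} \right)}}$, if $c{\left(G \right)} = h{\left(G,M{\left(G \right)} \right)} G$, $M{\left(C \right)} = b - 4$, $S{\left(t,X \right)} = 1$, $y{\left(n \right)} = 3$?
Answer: $\frac{1}{818828} \approx 1.2213 \cdot 10^{-6}$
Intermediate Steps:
$M{\left(C \right)} = -7$ ($M{\left(C \right)} = -3 - 4 = -7$)
$B{\left(N \right)} = 3$ ($B{\left(N \right)} = 4 - 1 = 3$)
$h{\left(H,p \right)} = 3$
$c{\left(G \right)} = 3 G$
$\frac{1}{818819 + c{\left(B{\left(-9 \right)} \right)}} = \frac{1}{818819 + 3 \cdot 3} = \frac{1}{818819 + 9} = \frac{1}{818828}$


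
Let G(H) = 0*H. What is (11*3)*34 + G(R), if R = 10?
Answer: 1122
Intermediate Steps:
G(H) = 0
(11*3)*34 + G(R) = (11*3)*34 + 0 = 33*34 + 0 = 1122 + 0 = 1122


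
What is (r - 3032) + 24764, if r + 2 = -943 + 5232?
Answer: 26019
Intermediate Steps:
r = 4287 (r = -2 + (-943 + 5232) = -2 + 4289 = 4287)
(r - 3032) + 24764 = (4287 - 3032) + 24764 = 1255 + 24764 = 26019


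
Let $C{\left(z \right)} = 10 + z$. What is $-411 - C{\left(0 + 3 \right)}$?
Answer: $-424$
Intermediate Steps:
$-411 - C{\left(0 + 3 \right)} = -411 - \left(10 + \left(0 + 3\right)\right) = -411 - \left(10 + 3\right) = -411 - 13 = -424$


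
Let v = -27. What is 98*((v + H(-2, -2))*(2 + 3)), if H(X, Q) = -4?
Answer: -15190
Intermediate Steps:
98*((v + H(-2, -2))*(2 + 3)) = 98*((-27 - 4)*(2 + 3)) = 98*(-31*5) = 98*(-155) = -15190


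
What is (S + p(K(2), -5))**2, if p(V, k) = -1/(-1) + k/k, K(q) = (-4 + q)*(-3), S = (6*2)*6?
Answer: 5476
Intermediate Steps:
S = 72 (S = 12*6 = 72)
K(q) = 12 - 3*q
p(V, k) = 2 (p(V, k) = -1*(-1) + 1 = 1 + 1 = 2)
(S + p(K(2), -5))**2 = (72 + 2)**2 = 74**2 = 5476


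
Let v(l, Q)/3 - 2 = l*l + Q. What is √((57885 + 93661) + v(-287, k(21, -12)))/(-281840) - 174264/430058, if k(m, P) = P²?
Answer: -87132/215029 - √399091/281840 ≈ -0.40745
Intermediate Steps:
v(l, Q) = 6 + 3*Q + 3*l² (v(l, Q) = 6 + 3*(l*l + Q) = 6 + 3*(l² + Q) = 6 + 3*(Q + l²) = 6 + (3*Q + 3*l²) = 6 + 3*Q + 3*l²)
√((57885 + 93661) + v(-287, k(21, -12)))/(-281840) - 174264/430058 = √((57885 + 93661) + (6 + 3*(-12)² + 3*(-287)²))/(-281840) - 174264/430058 = √(151546 + (6 + 3*144 + 3*82369))*(-1/281840) - 174264*1/430058 = √(151546 + (6 + 432 + 247107))*(-1/281840) - 87132/215029 = √(151546 + 247545)*(-1/281840) - 87132/215029 = √399091*(-1/281840) - 87132/215029 = -√399091/281840 - 87132/215029 = -87132/215029 - √399091/281840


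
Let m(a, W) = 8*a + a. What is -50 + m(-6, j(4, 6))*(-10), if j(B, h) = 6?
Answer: 490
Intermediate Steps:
m(a, W) = 9*a
-50 + m(-6, j(4, 6))*(-10) = -50 + (9*(-6))*(-10) = -50 - 54*(-10) = -50 + 540 = 490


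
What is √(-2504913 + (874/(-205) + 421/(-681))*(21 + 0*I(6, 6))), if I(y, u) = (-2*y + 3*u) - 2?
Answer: 2*I*√1356156672368795/46535 ≈ 1582.7*I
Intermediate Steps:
I(y, u) = -2 - 2*y + 3*u
√(-2504913 + (874/(-205) + 421/(-681))*(21 + 0*I(6, 6))) = √(-2504913 + (874/(-205) + 421/(-681))*(21 + 0*(-2 - 2*6 + 3*6))) = √(-2504913 + (874*(-1/205) + 421*(-1/681))*(21 + 0*(-2 - 12 + 18))) = √(-2504913 + (-874/205 - 421/681)*(21 + 0*4)) = √(-2504913 - 681499*(21 + 0)/139605) = √(-2504913 - 681499/139605*21) = √(-2504913 - 4770493/46535) = √(-116570896948/46535) = 2*I*√1356156672368795/46535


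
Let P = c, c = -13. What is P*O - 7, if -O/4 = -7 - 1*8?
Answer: -787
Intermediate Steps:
P = -13
O = 60 (O = -4*(-7 - 1*8) = -4*(-7 - 8) = -4*(-15) = 60)
P*O - 7 = -13*60 - 7 = -780 - 7 = -787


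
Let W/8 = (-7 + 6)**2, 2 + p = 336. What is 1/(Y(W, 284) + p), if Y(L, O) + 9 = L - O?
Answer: 1/49 ≈ 0.020408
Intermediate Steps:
p = 334 (p = -2 + 336 = 334)
W = 8 (W = 8*(-7 + 6)**2 = 8*(-1)**2 = 8*1 = 8)
Y(L, O) = -9 + L - O (Y(L, O) = -9 + (L - O) = -9 + L - O)
1/(Y(W, 284) + p) = 1/((-9 + 8 - 1*284) + 334) = 1/((-9 + 8 - 284) + 334) = 1/(-285 + 334) = 1/49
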